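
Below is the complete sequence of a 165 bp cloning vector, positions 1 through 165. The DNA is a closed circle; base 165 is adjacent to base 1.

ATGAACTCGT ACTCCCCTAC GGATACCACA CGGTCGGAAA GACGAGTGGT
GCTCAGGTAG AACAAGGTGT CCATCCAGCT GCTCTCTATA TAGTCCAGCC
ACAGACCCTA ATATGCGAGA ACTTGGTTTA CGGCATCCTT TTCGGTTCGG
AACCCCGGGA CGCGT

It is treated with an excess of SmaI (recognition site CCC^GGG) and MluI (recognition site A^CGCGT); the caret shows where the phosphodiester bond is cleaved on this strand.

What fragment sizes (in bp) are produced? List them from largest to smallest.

161, 4 bp

The SmaI site (CCCGGG) starts at position 154.
SmaI cuts after base 3 of each site, so after position 156.
The MluI site (ACGCGT) starts at position 160.
MluI cuts after the first base of each site, so after position 160.
Combined cut positions: 156, 160.
Circular molecule, 2 cuts → 2 fragments:
  157–160 → 4 bp
  161–165 then 1–156 → 5 + 156 = 161 bp
Sorted largest to smallest: 161, 4 bp.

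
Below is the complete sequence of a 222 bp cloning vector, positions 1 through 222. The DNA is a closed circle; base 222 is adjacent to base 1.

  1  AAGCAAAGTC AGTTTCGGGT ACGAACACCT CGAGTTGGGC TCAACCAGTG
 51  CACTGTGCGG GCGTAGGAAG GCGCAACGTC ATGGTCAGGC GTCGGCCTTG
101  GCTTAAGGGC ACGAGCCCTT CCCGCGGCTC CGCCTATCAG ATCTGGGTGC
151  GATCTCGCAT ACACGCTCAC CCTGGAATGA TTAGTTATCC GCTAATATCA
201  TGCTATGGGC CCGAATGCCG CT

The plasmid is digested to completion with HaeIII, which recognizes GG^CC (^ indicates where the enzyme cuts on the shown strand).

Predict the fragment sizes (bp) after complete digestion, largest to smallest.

HaeIII sites (GGCC) start at positions 94, 208.
HaeIII cuts after base 2 of each site, so after positions 95, 209.
Circular molecule, 2 cuts → 2 fragments:
  96–209 → 114 bp
  210–222 then 1–95 → 13 + 95 = 108 bp
Sorted largest to smallest: 114, 108 bp.

114, 108 bp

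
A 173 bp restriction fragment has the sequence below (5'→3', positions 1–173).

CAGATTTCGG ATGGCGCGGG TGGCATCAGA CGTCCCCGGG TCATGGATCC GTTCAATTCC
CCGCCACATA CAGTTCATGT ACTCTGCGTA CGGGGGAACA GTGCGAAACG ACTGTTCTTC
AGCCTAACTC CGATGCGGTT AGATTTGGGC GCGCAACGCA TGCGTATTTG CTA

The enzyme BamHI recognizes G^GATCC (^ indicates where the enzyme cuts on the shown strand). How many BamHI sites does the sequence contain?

GGATCC occurs starting at position 45.
BamHI cuts at 1 site.

1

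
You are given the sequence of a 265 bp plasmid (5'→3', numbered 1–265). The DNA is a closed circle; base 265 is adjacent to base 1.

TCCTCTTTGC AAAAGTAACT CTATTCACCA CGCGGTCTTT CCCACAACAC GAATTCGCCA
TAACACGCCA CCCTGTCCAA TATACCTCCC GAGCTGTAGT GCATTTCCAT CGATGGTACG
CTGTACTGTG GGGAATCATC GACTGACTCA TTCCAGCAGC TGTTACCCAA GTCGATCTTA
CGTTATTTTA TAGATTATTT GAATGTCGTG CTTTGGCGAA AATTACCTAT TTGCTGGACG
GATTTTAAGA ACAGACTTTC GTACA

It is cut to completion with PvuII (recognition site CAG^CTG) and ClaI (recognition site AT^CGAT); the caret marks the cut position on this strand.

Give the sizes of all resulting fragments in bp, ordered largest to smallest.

The PvuII site (CAGCTG) starts at position 157.
PvuII cuts after base 3 of each site, so after position 159.
The ClaI site (ATCGAT) starts at position 109.
ClaI cuts after base 2 of each site, so after position 110.
Combined cut positions: 110, 159.
Circular molecule, 2 cuts → 2 fragments:
  111–159 → 49 bp
  160–265 then 1–110 → 106 + 110 = 216 bp
Sorted largest to smallest: 216, 49 bp.

216, 49 bp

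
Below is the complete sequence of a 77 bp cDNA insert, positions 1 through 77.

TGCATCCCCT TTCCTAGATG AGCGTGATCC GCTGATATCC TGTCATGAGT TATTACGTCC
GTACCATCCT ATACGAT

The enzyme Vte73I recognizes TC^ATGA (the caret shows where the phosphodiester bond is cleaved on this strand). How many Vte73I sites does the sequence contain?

TCATGA occurs starting at position 43.
Vte73I cuts at 1 site.

1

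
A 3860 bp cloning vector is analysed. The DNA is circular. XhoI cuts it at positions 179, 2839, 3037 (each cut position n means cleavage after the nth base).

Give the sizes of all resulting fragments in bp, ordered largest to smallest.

2660, 1002, 198 bp

Circular molecule, 3 cuts → 3 fragments:
  2839 − 179 = 2660 bp
  3037 − 2839 = 198 bp
  wrap: 3860 − 3037 + 179 = 1002 bp
Sorted largest to smallest: 2660, 1002, 198 bp.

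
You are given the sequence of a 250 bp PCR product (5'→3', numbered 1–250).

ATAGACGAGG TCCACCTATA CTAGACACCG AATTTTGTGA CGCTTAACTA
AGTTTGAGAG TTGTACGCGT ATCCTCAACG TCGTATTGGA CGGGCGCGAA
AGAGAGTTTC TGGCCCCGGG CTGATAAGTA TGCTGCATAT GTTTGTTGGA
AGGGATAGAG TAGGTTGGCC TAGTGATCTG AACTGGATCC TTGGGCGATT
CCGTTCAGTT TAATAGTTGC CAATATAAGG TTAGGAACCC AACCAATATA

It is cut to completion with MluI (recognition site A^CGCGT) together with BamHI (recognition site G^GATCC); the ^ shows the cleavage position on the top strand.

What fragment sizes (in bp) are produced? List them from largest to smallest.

120, 65, 65 bp

The MluI site (ACGCGT) starts at position 65.
MluI cuts after the first base of each site, so after position 65.
The BamHI site (GGATCC) starts at position 185.
BamHI cuts after the first base of each site, so after position 185.
Combined cut positions: 65, 185.
Linear molecule, 2 cuts → 3 fragments:
  1–65 → 65 bp
  66–185 → 120 bp
  186–250 → 65 bp
Sorted largest to smallest: 120, 65, 65 bp.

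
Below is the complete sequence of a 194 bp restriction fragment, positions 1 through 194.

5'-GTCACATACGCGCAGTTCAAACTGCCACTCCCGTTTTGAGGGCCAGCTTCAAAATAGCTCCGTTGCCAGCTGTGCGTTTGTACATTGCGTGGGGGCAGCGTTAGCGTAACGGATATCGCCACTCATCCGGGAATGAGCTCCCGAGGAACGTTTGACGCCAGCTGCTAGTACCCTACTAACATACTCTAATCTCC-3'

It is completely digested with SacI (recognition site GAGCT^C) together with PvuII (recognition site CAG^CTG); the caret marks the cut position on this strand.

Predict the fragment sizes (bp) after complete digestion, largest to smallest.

70, 69, 33, 22 bp

The SacI site (GAGCTC) starts at position 135.
SacI cuts after base 5 of each site (before the last base), so after position 139.
PvuII sites (CAGCTG) start at positions 67, 159.
PvuII cuts after base 3 of each site, so after positions 69, 161.
Combined cut positions: 69, 139, 161.
Linear molecule, 3 cuts → 4 fragments:
  1–69 → 69 bp
  70–139 → 70 bp
  140–161 → 22 bp
  162–194 → 33 bp
Sorted largest to smallest: 70, 69, 33, 22 bp.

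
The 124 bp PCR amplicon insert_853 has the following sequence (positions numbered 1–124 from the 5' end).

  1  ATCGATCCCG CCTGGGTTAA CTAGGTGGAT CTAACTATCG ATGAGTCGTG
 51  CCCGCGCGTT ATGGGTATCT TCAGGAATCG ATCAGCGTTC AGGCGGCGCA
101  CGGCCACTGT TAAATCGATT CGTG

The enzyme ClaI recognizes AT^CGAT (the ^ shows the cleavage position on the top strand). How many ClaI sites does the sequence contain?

4

ATCGAT occurs starting at positions 1, 37, 77, 114.
ClaI cuts at 4 sites.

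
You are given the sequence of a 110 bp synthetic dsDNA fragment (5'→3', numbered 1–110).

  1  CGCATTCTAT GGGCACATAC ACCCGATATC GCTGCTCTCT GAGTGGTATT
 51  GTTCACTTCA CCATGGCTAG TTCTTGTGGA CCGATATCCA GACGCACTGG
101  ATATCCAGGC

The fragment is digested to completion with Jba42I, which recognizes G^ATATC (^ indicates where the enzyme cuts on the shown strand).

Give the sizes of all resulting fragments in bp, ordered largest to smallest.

Jba42I sites (GATATC) start at positions 25, 83, 100.
Jba42I cuts after the first base of each site, so after positions 25, 83, 100.
Linear molecule, 3 cuts → 4 fragments:
  1–25 → 25 bp
  26–83 → 58 bp
  84–100 → 17 bp
  101–110 → 10 bp
Sorted largest to smallest: 58, 25, 17, 10 bp.

58, 25, 17, 10 bp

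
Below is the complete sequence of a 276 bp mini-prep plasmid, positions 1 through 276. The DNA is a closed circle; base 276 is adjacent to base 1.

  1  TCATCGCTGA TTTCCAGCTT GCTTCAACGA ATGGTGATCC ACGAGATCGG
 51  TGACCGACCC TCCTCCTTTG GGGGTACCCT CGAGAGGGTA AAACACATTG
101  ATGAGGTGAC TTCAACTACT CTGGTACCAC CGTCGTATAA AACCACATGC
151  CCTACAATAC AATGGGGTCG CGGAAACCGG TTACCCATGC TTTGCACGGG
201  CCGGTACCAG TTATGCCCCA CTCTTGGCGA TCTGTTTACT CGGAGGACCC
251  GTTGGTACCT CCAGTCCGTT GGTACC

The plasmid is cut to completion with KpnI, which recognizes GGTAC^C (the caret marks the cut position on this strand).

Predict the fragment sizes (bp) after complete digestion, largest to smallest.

KpnI sites (GGTACC) start at positions 73, 123, 203, 254, 271.
KpnI cuts after base 5 of each site (before the last base), so after positions 77, 127, 207, 258, 275.
Circular molecule, 5 cuts → 5 fragments:
  78–127 → 50 bp
  128–207 → 80 bp
  208–258 → 51 bp
  259–275 → 17 bp
  276–276 then 1–77 → 1 + 77 = 78 bp
Sorted largest to smallest: 80, 78, 51, 50, 17 bp.

80, 78, 51, 50, 17 bp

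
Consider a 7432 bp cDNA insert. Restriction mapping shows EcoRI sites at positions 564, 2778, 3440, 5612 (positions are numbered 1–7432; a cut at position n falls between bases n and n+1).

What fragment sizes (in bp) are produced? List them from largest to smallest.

Linear molecule, 4 cuts → 5 fragments:
  564 − 0 = 564 bp
  2778 − 564 = 2214 bp
  3440 − 2778 = 662 bp
  5612 − 3440 = 2172 bp
  7432 − 5612 = 1820 bp
Sorted largest to smallest: 2214, 2172, 1820, 662, 564 bp.

2214, 2172, 1820, 662, 564 bp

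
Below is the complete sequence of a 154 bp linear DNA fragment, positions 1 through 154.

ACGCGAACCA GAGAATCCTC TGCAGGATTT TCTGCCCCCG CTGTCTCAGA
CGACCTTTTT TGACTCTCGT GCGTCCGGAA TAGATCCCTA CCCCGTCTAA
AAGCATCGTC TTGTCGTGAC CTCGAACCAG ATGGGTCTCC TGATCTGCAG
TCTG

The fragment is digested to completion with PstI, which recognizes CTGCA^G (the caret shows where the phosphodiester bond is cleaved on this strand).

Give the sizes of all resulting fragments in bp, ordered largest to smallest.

PstI sites (CTGCAG) start at positions 20, 145.
PstI cuts after base 5 of each site (before the last base), so after positions 24, 149.
Linear molecule, 2 cuts → 3 fragments:
  1–24 → 24 bp
  25–149 → 125 bp
  150–154 → 5 bp
Sorted largest to smallest: 125, 24, 5 bp.

125, 24, 5 bp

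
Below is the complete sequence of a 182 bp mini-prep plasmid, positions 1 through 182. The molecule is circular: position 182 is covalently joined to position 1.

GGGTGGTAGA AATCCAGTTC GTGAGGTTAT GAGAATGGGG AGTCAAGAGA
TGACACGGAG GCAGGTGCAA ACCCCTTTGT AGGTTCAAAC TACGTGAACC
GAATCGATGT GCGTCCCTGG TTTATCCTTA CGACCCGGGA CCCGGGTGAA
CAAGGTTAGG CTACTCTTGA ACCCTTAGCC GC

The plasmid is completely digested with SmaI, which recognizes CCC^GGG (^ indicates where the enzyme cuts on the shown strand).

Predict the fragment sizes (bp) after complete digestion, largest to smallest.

175, 7 bp

SmaI sites (CCCGGG) start at positions 134, 141.
SmaI cuts after base 3 of each site, so after positions 136, 143.
Circular molecule, 2 cuts → 2 fragments:
  137–143 → 7 bp
  144–182 then 1–136 → 39 + 136 = 175 bp
Sorted largest to smallest: 175, 7 bp.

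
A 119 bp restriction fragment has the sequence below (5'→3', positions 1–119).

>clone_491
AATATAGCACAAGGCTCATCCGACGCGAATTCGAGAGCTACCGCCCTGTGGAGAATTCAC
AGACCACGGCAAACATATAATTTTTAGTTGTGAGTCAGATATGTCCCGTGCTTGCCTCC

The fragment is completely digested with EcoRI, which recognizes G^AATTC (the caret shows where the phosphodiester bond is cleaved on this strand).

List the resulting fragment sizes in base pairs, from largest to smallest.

66, 27, 26 bp

EcoRI sites (GAATTC) start at positions 27, 53.
EcoRI cuts after the first base of each site, so after positions 27, 53.
Linear molecule, 2 cuts → 3 fragments:
  1–27 → 27 bp
  28–53 → 26 bp
  54–119 → 66 bp
Sorted largest to smallest: 66, 27, 26 bp.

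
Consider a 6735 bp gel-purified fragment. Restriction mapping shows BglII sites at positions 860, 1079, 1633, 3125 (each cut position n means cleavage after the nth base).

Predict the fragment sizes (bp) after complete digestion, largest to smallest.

Linear molecule, 4 cuts → 5 fragments:
  860 − 0 = 860 bp
  1079 − 860 = 219 bp
  1633 − 1079 = 554 bp
  3125 − 1633 = 1492 bp
  6735 − 3125 = 3610 bp
Sorted largest to smallest: 3610, 1492, 860, 554, 219 bp.

3610, 1492, 860, 554, 219 bp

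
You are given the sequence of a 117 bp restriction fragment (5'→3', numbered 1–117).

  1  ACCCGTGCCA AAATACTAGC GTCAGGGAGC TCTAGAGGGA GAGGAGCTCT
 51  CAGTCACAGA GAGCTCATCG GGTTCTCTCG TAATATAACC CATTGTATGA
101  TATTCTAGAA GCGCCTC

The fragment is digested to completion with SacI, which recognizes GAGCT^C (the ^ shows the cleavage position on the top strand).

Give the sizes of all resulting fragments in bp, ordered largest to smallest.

SacI sites (GAGCTC) start at positions 27, 44, 61.
SacI cuts after base 5 of each site (before the last base), so after positions 31, 48, 65.
Linear molecule, 3 cuts → 4 fragments:
  1–31 → 31 bp
  32–48 → 17 bp
  49–65 → 17 bp
  66–117 → 52 bp
Sorted largest to smallest: 52, 31, 17, 17 bp.

52, 31, 17, 17 bp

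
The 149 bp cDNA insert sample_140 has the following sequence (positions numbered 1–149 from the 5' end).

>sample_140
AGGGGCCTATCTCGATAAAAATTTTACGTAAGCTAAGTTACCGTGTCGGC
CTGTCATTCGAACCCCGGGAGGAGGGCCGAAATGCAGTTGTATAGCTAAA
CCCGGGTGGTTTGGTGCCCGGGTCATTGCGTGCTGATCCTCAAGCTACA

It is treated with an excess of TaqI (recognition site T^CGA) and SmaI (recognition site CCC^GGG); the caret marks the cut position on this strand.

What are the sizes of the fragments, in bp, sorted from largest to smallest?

46, 37, 30, 16, 12, 8 bp

TaqI sites (TCGA) start at positions 12, 58.
TaqI cuts after the first base of each site, so after positions 12, 58.
SmaI sites (CCCGGG) start at positions 64, 101, 117.
SmaI cuts after base 3 of each site, so after positions 66, 103, 119.
Combined cut positions: 12, 58, 66, 103, 119.
Linear molecule, 5 cuts → 6 fragments:
  1–12 → 12 bp
  13–58 → 46 bp
  59–66 → 8 bp
  67–103 → 37 bp
  104–119 → 16 bp
  120–149 → 30 bp
Sorted largest to smallest: 46, 37, 30, 16, 12, 8 bp.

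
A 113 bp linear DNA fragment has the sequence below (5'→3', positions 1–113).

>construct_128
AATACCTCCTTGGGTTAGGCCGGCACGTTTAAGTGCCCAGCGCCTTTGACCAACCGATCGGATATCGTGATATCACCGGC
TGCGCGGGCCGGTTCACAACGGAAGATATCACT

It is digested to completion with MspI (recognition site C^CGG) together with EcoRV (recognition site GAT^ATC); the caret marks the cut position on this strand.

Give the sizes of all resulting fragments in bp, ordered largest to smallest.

43, 20, 18, 13, 8, 6, 5 bp

MspI sites (CCGG) start at positions 20, 76, 89.
MspI cuts after the first base of each site, so after positions 20, 76, 89.
EcoRV sites (GATATC) start at positions 61, 69, 105.
EcoRV cuts after base 3 of each site, so after positions 63, 71, 107.
Combined cut positions: 20, 63, 71, 76, 89, 107.
Linear molecule, 6 cuts → 7 fragments:
  1–20 → 20 bp
  21–63 → 43 bp
  64–71 → 8 bp
  72–76 → 5 bp
  77–89 → 13 bp
  90–107 → 18 bp
  108–113 → 6 bp
Sorted largest to smallest: 43, 20, 18, 13, 8, 6, 5 bp.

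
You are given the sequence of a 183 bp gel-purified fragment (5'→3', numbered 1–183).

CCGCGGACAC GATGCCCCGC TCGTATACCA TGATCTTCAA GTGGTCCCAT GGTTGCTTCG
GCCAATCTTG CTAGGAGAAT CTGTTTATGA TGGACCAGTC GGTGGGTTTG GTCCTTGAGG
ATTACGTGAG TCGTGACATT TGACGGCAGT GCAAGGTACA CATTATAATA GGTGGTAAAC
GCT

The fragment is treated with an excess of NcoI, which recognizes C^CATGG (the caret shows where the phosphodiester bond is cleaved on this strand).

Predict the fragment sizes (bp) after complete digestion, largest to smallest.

The NcoI site (CCATGG) starts at position 47.
NcoI cuts after the first base of each site, so after position 47.
Linear molecule, 1 cut → 2 fragments:
  1–47 → 47 bp
  48–183 → 136 bp
Sorted largest to smallest: 136, 47 bp.

136, 47 bp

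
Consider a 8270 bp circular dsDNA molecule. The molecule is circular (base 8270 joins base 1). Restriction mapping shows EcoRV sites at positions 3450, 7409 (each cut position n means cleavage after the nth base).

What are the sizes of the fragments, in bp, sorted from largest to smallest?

4311, 3959 bp

Circular molecule, 2 cuts → 2 fragments:
  7409 − 3450 = 3959 bp
  wrap: 8270 − 7409 + 3450 = 4311 bp
Sorted largest to smallest: 4311, 3959 bp.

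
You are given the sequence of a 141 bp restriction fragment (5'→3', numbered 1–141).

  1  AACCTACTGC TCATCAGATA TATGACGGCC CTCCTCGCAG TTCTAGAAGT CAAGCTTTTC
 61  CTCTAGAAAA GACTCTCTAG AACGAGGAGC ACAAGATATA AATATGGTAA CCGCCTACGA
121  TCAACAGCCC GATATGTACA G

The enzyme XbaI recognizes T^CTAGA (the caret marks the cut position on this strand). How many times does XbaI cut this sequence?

3

TCTAGA occurs starting at positions 42, 62, 76.
XbaI cuts at 3 sites.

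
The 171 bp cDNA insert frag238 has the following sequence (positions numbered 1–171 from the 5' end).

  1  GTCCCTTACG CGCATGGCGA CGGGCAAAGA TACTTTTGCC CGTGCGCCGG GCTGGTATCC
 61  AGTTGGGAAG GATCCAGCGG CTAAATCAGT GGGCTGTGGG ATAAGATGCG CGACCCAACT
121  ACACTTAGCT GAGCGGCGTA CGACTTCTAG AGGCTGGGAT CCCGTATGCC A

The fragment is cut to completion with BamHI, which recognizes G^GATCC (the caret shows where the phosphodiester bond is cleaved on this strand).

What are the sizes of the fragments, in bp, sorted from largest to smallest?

BamHI sites (GGATCC) start at positions 70, 157.
BamHI cuts after the first base of each site, so after positions 70, 157.
Linear molecule, 2 cuts → 3 fragments:
  1–70 → 70 bp
  71–157 → 87 bp
  158–171 → 14 bp
Sorted largest to smallest: 87, 70, 14 bp.

87, 70, 14 bp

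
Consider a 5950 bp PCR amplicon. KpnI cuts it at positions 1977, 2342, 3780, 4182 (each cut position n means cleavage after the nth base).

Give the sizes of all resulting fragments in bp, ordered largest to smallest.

Linear molecule, 4 cuts → 5 fragments:
  1977 − 0 = 1977 bp
  2342 − 1977 = 365 bp
  3780 − 2342 = 1438 bp
  4182 − 3780 = 402 bp
  5950 − 4182 = 1768 bp
Sorted largest to smallest: 1977, 1768, 1438, 402, 365 bp.

1977, 1768, 1438, 402, 365 bp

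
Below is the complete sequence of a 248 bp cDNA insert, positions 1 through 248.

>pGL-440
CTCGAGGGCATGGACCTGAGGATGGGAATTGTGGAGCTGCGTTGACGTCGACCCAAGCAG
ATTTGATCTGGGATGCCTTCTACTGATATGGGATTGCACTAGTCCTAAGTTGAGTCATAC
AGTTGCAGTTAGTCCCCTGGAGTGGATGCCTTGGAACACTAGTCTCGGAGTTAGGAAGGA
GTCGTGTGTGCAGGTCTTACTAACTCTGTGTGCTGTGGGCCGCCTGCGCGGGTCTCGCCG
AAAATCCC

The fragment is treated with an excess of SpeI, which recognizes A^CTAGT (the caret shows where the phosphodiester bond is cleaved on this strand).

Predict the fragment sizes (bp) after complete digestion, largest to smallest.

SpeI sites (ACTAGT) start at positions 98, 158.
SpeI cuts after the first base of each site, so after positions 98, 158.
Linear molecule, 2 cuts → 3 fragments:
  1–98 → 98 bp
  99–158 → 60 bp
  159–248 → 90 bp
Sorted largest to smallest: 98, 90, 60 bp.

98, 90, 60 bp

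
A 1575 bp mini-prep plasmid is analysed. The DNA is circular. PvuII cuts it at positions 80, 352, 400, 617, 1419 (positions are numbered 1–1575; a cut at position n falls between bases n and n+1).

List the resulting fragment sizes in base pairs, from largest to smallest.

Circular molecule, 5 cuts → 5 fragments:
  352 − 80 = 272 bp
  400 − 352 = 48 bp
  617 − 400 = 217 bp
  1419 − 617 = 802 bp
  wrap: 1575 − 1419 + 80 = 236 bp
Sorted largest to smallest: 802, 272, 236, 217, 48 bp.

802, 272, 236, 217, 48 bp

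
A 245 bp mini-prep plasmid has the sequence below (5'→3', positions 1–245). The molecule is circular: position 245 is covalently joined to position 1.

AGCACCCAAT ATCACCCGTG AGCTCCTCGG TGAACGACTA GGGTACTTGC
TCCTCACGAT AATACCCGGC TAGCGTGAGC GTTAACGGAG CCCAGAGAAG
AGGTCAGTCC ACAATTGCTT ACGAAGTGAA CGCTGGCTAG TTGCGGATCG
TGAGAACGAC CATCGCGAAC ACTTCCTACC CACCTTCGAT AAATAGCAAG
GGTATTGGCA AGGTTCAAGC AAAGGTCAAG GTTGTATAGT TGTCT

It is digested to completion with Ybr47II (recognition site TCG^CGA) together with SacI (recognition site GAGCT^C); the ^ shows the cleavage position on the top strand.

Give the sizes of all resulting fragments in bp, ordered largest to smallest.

The Ybr47II site (TCGCGA) starts at position 163.
Ybr47II cuts after base 3 of each site, so after position 165.
The SacI site (GAGCTC) starts at position 20.
SacI cuts after base 5 of each site (before the last base), so after position 24.
Combined cut positions: 24, 165.
Circular molecule, 2 cuts → 2 fragments:
  25–165 → 141 bp
  166–245 then 1–24 → 80 + 24 = 104 bp
Sorted largest to smallest: 141, 104 bp.

141, 104 bp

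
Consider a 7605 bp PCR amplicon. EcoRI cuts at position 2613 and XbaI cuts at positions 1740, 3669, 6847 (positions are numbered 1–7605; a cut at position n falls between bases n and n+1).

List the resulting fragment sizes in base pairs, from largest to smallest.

Combined cut positions (sorted): 1740, 2613, 3669, 6847.
Linear molecule, 4 cuts → 5 fragments:
  1740 − 0 = 1740 bp
  2613 − 1740 = 873 bp
  3669 − 2613 = 1056 bp
  6847 − 3669 = 3178 bp
  7605 − 6847 = 758 bp
Sorted largest to smallest: 3178, 1740, 1056, 873, 758 bp.

3178, 1740, 1056, 873, 758 bp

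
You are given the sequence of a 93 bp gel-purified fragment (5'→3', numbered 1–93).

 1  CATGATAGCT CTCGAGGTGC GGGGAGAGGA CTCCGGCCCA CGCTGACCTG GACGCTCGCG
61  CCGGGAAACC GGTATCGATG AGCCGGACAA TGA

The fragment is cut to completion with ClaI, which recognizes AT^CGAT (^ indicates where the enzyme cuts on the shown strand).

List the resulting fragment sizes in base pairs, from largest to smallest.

The ClaI site (ATCGAT) starts at position 74.
ClaI cuts after base 2 of each site, so after position 75.
Linear molecule, 1 cut → 2 fragments:
  1–75 → 75 bp
  76–93 → 18 bp
Sorted largest to smallest: 75, 18 bp.

75, 18 bp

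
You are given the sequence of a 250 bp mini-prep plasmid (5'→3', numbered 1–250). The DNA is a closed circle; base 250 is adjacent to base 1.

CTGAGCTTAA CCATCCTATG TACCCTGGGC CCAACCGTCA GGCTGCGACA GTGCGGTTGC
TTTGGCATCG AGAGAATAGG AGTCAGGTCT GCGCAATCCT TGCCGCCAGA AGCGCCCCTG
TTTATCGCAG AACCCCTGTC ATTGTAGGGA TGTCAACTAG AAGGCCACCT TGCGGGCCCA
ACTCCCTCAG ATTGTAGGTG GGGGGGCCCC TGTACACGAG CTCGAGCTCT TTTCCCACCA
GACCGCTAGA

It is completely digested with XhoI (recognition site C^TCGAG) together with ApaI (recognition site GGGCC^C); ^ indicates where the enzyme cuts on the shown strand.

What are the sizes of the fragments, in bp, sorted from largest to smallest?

The XhoI site (CTCGAG) starts at position 221.
XhoI cuts after the first base of each site, so after position 221.
ApaI sites (GGGCCC) start at positions 27, 174, 204.
ApaI cuts after base 5 of each site (before the last base), so after positions 31, 178, 208.
Combined cut positions: 31, 178, 208, 221.
Circular molecule, 4 cuts → 4 fragments:
  32–178 → 147 bp
  179–208 → 30 bp
  209–221 → 13 bp
  222–250 then 1–31 → 29 + 31 = 60 bp
Sorted largest to smallest: 147, 60, 30, 13 bp.

147, 60, 30, 13 bp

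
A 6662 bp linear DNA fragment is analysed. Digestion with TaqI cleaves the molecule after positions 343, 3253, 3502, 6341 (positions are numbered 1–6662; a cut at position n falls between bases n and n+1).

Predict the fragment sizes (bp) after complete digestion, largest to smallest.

Linear molecule, 4 cuts → 5 fragments:
  343 − 0 = 343 bp
  3253 − 343 = 2910 bp
  3502 − 3253 = 249 bp
  6341 − 3502 = 2839 bp
  6662 − 6341 = 321 bp
Sorted largest to smallest: 2910, 2839, 343, 321, 249 bp.

2910, 2839, 343, 321, 249 bp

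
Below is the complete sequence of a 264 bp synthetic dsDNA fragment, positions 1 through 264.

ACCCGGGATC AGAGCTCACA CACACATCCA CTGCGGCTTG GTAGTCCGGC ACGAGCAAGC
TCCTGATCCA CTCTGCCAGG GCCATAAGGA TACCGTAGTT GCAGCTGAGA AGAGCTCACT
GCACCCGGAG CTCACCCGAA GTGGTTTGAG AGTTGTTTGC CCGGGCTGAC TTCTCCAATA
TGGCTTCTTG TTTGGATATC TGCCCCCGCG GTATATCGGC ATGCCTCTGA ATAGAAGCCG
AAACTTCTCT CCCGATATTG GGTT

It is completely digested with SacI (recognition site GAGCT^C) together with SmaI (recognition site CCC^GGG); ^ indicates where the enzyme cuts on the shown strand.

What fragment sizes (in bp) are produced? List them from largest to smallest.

SacI sites (GAGCTC) start at positions 12, 112, 128.
SacI cuts after base 5 of each site (before the last base), so after positions 16, 116, 132.
SmaI sites (CCCGGG) start at positions 2, 160.
SmaI cuts after base 3 of each site, so after positions 4, 162.
Combined cut positions: 4, 16, 116, 132, 162.
Linear molecule, 5 cuts → 6 fragments:
  1–4 → 4 bp
  5–16 → 12 bp
  17–116 → 100 bp
  117–132 → 16 bp
  133–162 → 30 bp
  163–264 → 102 bp
Sorted largest to smallest: 102, 100, 30, 16, 12, 4 bp.

102, 100, 30, 16, 12, 4 bp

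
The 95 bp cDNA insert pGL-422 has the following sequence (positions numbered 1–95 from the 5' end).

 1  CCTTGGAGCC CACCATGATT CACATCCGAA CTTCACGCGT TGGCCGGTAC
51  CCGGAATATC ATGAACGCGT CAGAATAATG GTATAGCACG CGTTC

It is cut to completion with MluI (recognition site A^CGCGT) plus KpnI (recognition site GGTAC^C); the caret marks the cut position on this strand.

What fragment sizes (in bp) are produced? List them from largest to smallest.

35, 23, 15, 15, 7 bp

MluI sites (ACGCGT) start at positions 35, 65, 88.
MluI cuts after the first base of each site, so after positions 35, 65, 88.
The KpnI site (GGTACC) starts at position 46.
KpnI cuts after base 5 of each site (before the last base), so after position 50.
Combined cut positions: 35, 50, 65, 88.
Linear molecule, 4 cuts → 5 fragments:
  1–35 → 35 bp
  36–50 → 15 bp
  51–65 → 15 bp
  66–88 → 23 bp
  89–95 → 7 bp
Sorted largest to smallest: 35, 23, 15, 15, 7 bp.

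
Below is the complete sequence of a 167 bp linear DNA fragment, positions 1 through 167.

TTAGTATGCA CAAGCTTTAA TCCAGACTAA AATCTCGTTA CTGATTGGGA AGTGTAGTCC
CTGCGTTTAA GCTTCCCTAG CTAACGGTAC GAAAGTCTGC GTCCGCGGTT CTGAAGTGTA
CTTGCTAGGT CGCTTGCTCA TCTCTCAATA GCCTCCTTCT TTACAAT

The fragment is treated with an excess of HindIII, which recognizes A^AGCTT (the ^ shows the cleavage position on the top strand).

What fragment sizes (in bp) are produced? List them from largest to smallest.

HindIII sites (AAGCTT) start at positions 12, 69.
HindIII cuts after the first base of each site, so after positions 12, 69.
Linear molecule, 2 cuts → 3 fragments:
  1–12 → 12 bp
  13–69 → 57 bp
  70–167 → 98 bp
Sorted largest to smallest: 98, 57, 12 bp.

98, 57, 12 bp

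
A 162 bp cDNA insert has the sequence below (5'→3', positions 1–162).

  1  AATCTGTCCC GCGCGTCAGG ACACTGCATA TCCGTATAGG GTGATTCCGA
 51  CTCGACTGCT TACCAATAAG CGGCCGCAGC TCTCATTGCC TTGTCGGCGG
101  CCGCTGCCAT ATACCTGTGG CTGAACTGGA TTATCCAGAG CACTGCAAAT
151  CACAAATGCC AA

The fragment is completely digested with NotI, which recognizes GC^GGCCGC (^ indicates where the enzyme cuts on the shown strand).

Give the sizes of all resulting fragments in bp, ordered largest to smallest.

NotI sites (GCGGCCGC) start at positions 70, 97.
NotI cuts after base 2 of each site, so after positions 71, 98.
Linear molecule, 2 cuts → 3 fragments:
  1–71 → 71 bp
  72–98 → 27 bp
  99–162 → 64 bp
Sorted largest to smallest: 71, 64, 27 bp.

71, 64, 27 bp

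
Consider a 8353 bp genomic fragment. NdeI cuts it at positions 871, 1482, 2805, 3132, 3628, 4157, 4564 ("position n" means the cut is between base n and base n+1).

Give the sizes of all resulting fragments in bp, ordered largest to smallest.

Linear molecule, 7 cuts → 8 fragments:
  871 − 0 = 871 bp
  1482 − 871 = 611 bp
  2805 − 1482 = 1323 bp
  3132 − 2805 = 327 bp
  3628 − 3132 = 496 bp
  4157 − 3628 = 529 bp
  4564 − 4157 = 407 bp
  8353 − 4564 = 3789 bp
Sorted largest to smallest: 3789, 1323, 871, 611, 529, 496, 407, 327 bp.

3789, 1323, 871, 611, 529, 496, 407, 327 bp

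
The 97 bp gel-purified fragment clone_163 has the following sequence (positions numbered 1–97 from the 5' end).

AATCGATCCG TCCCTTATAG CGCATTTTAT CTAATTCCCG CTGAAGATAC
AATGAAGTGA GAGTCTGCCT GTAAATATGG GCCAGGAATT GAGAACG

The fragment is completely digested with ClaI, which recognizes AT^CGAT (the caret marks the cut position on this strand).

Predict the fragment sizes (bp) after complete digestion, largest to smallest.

94, 3 bp

The ClaI site (ATCGAT) starts at position 2.
ClaI cuts after base 2 of each site, so after position 3.
Linear molecule, 1 cut → 2 fragments:
  1–3 → 3 bp
  4–97 → 94 bp
Sorted largest to smallest: 94, 3 bp.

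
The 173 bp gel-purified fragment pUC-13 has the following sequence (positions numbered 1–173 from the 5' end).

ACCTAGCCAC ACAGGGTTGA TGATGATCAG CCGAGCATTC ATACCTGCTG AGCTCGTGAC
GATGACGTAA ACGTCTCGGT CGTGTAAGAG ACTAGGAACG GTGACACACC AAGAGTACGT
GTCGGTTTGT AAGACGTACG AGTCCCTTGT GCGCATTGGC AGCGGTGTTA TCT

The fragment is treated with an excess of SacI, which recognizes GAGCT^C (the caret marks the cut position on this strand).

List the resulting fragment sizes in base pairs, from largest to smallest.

119, 54 bp

The SacI site (GAGCTC) starts at position 50.
SacI cuts after base 5 of each site (before the last base), so after position 54.
Linear molecule, 1 cut → 2 fragments:
  1–54 → 54 bp
  55–173 → 119 bp
Sorted largest to smallest: 119, 54 bp.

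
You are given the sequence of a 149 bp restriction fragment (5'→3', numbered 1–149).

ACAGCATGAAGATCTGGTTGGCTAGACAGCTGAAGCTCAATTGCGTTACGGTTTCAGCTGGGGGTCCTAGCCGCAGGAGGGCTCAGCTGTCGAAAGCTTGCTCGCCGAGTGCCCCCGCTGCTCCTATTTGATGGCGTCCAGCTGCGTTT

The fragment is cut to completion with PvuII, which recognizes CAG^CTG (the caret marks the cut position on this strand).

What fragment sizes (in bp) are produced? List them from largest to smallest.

PvuII sites (CAGCTG) start at positions 27, 55, 84, 139.
PvuII cuts after base 3 of each site, so after positions 29, 57, 86, 141.
Linear molecule, 4 cuts → 5 fragments:
  1–29 → 29 bp
  30–57 → 28 bp
  58–86 → 29 bp
  87–141 → 55 bp
  142–149 → 8 bp
Sorted largest to smallest: 55, 29, 29, 28, 8 bp.

55, 29, 29, 28, 8 bp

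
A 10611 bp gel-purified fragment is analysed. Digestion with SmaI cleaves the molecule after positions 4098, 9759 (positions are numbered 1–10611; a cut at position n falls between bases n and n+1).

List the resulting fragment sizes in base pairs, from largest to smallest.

Linear molecule, 2 cuts → 3 fragments:
  4098 − 0 = 4098 bp
  9759 − 4098 = 5661 bp
  10611 − 9759 = 852 bp
Sorted largest to smallest: 5661, 4098, 852 bp.

5661, 4098, 852 bp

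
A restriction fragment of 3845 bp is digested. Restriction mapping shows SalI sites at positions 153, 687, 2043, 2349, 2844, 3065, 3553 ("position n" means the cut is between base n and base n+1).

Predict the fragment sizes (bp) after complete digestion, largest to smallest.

Linear molecule, 7 cuts → 8 fragments:
  153 − 0 = 153 bp
  687 − 153 = 534 bp
  2043 − 687 = 1356 bp
  2349 − 2043 = 306 bp
  2844 − 2349 = 495 bp
  3065 − 2844 = 221 bp
  3553 − 3065 = 488 bp
  3845 − 3553 = 292 bp
Sorted largest to smallest: 1356, 534, 495, 488, 306, 292, 221, 153 bp.

1356, 534, 495, 488, 306, 292, 221, 153 bp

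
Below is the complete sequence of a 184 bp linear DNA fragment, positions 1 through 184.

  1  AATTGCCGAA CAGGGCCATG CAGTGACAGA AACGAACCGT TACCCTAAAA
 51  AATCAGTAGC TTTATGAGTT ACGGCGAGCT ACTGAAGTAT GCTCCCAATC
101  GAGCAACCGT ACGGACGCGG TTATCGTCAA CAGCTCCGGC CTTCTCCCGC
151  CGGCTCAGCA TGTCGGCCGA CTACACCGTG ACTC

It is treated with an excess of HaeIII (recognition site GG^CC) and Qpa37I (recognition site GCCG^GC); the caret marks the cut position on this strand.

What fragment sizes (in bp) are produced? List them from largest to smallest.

HaeIII sites (GGCC) start at positions 14, 138, 165.
HaeIII cuts after base 2 of each site, so after positions 15, 139, 166.
The Qpa37I site (GCCGGC) starts at position 149.
Qpa37I cuts after base 4 of each site, so after position 152.
Combined cut positions: 15, 139, 152, 166.
Linear molecule, 4 cuts → 5 fragments:
  1–15 → 15 bp
  16–139 → 124 bp
  140–152 → 13 bp
  153–166 → 14 bp
  167–184 → 18 bp
Sorted largest to smallest: 124, 18, 15, 14, 13 bp.

124, 18, 15, 14, 13 bp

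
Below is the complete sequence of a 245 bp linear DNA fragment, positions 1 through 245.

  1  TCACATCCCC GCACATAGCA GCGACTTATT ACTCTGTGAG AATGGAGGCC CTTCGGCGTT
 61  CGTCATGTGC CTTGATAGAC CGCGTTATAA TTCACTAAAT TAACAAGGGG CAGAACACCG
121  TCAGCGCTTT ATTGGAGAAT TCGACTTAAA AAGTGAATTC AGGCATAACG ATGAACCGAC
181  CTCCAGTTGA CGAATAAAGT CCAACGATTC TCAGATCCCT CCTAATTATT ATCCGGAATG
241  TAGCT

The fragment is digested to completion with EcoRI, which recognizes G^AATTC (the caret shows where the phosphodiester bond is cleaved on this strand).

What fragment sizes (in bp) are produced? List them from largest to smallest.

EcoRI sites (GAATTC) start at positions 137, 155.
EcoRI cuts after the first base of each site, so after positions 137, 155.
Linear molecule, 2 cuts → 3 fragments:
  1–137 → 137 bp
  138–155 → 18 bp
  156–245 → 90 bp
Sorted largest to smallest: 137, 90, 18 bp.

137, 90, 18 bp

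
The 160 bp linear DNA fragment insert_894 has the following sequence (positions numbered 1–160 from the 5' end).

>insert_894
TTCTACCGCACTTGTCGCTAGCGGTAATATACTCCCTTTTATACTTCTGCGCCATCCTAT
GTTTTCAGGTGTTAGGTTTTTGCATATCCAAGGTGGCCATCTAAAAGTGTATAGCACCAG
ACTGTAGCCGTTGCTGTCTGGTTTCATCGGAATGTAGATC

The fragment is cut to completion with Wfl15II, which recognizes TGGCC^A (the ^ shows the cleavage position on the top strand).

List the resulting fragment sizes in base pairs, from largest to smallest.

The Wfl15II site (TGGCCA) starts at position 94.
Wfl15II cuts after base 5 of each site (before the last base), so after position 98.
Linear molecule, 1 cut → 2 fragments:
  1–98 → 98 bp
  99–160 → 62 bp
Sorted largest to smallest: 98, 62 bp.

98, 62 bp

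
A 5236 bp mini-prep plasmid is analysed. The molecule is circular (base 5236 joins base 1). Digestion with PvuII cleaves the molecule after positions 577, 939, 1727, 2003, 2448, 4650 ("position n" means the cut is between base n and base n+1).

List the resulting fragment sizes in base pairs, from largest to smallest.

2202, 1163, 788, 445, 362, 276 bp

Circular molecule, 6 cuts → 6 fragments:
  939 − 577 = 362 bp
  1727 − 939 = 788 bp
  2003 − 1727 = 276 bp
  2448 − 2003 = 445 bp
  4650 − 2448 = 2202 bp
  wrap: 5236 − 4650 + 577 = 1163 bp
Sorted largest to smallest: 2202, 1163, 788, 445, 362, 276 bp.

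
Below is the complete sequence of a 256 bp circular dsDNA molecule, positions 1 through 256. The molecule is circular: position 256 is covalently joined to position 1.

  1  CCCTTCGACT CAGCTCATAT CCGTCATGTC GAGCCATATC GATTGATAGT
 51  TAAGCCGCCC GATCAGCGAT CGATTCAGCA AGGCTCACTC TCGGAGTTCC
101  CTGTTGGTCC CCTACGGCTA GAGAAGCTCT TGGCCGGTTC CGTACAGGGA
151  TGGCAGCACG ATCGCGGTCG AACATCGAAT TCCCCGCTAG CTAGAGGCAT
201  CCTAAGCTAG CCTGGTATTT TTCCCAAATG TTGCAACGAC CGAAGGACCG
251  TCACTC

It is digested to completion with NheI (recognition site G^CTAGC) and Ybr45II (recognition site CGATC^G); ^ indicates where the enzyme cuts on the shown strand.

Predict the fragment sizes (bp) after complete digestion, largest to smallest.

121, 92, 23, 20 bp

NheI sites (GCTAGC) start at positions 186, 206.
NheI cuts after the first base of each site, so after positions 186, 206.
Ybr45II sites (CGATCG) start at positions 67, 159.
Ybr45II cuts after base 5 of each site (before the last base), so after positions 71, 163.
Combined cut positions: 71, 163, 186, 206.
Circular molecule, 4 cuts → 4 fragments:
  72–163 → 92 bp
  164–186 → 23 bp
  187–206 → 20 bp
  207–256 then 1–71 → 50 + 71 = 121 bp
Sorted largest to smallest: 121, 92, 23, 20 bp.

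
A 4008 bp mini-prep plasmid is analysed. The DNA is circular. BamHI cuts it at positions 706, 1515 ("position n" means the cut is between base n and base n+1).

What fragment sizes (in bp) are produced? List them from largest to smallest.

3199, 809 bp

Circular molecule, 2 cuts → 2 fragments:
  1515 − 706 = 809 bp
  wrap: 4008 − 1515 + 706 = 3199 bp
Sorted largest to smallest: 3199, 809 bp.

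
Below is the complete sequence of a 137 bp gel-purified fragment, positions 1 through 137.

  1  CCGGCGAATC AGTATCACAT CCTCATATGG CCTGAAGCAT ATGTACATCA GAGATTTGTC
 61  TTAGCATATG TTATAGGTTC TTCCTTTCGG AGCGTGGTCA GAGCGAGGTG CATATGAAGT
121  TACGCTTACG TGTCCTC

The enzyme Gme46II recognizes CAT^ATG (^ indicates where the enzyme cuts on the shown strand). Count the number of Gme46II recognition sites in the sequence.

CATATG occurs starting at positions 24, 38, 65, 111.
Gme46II cuts at 4 sites.

4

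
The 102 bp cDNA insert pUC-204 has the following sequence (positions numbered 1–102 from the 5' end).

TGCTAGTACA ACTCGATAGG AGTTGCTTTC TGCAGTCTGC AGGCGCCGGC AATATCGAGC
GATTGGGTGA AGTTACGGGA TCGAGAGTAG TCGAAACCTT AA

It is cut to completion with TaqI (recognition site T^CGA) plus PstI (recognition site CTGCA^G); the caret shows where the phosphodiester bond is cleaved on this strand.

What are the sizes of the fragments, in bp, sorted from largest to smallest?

TaqI sites (TCGA) start at positions 13, 55, 81, 91.
TaqI cuts after the first base of each site, so after positions 13, 55, 81, 91.
PstI sites (CTGCAG) start at positions 30, 37.
PstI cuts after base 5 of each site (before the last base), so after positions 34, 41.
Combined cut positions: 13, 34, 41, 55, 81, 91.
Linear molecule, 6 cuts → 7 fragments:
  1–13 → 13 bp
  14–34 → 21 bp
  35–41 → 7 bp
  42–55 → 14 bp
  56–81 → 26 bp
  82–91 → 10 bp
  92–102 → 11 bp
Sorted largest to smallest: 26, 21, 14, 13, 11, 10, 7 bp.

26, 21, 14, 13, 11, 10, 7 bp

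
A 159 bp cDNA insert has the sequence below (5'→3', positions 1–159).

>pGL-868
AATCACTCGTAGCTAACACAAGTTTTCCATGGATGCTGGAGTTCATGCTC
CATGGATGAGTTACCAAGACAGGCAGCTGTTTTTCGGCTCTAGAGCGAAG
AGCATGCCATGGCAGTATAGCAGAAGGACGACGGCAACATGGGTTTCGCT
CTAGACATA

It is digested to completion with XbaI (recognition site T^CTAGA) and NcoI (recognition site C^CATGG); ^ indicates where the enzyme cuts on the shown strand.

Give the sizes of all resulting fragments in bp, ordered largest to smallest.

43, 39, 27, 23, 18, 9 bp

XbaI sites (TCTAGA) start at positions 89, 150.
XbaI cuts after the first base of each site, so after positions 89, 150.
NcoI sites (CCATGG) start at positions 27, 50, 107.
NcoI cuts after the first base of each site, so after positions 27, 50, 107.
Combined cut positions: 27, 50, 89, 107, 150.
Linear molecule, 5 cuts → 6 fragments:
  1–27 → 27 bp
  28–50 → 23 bp
  51–89 → 39 bp
  90–107 → 18 bp
  108–150 → 43 bp
  151–159 → 9 bp
Sorted largest to smallest: 43, 39, 27, 23, 18, 9 bp.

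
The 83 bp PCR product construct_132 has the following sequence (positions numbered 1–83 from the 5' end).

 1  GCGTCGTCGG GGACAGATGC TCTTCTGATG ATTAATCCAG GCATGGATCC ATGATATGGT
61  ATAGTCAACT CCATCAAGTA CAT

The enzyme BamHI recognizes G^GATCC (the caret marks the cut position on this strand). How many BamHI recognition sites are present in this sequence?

1

GGATCC occurs starting at position 45.
BamHI cuts at 1 site.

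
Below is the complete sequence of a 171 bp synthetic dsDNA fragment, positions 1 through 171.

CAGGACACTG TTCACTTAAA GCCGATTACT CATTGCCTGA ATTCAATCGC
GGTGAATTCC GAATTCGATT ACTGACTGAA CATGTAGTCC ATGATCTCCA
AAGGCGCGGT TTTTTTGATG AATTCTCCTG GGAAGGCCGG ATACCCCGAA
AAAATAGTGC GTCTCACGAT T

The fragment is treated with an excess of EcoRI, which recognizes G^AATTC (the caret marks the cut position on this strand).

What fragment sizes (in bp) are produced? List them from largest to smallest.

59, 51, 39, 15, 7 bp

EcoRI sites (GAATTC) start at positions 39, 54, 61, 120.
EcoRI cuts after the first base of each site, so after positions 39, 54, 61, 120.
Linear molecule, 4 cuts → 5 fragments:
  1–39 → 39 bp
  40–54 → 15 bp
  55–61 → 7 bp
  62–120 → 59 bp
  121–171 → 51 bp
Sorted largest to smallest: 59, 51, 39, 15, 7 bp.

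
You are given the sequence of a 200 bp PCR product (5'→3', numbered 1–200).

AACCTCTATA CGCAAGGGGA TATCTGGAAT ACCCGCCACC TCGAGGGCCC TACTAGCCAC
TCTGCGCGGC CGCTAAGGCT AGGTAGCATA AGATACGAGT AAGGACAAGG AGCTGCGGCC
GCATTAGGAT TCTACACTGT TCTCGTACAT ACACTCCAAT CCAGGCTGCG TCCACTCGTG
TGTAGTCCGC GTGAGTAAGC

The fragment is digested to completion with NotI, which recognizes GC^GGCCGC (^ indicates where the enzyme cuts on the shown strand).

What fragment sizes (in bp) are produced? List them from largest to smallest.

84, 67, 49 bp

NotI sites (GCGGCCGC) start at positions 66, 115.
NotI cuts after base 2 of each site, so after positions 67, 116.
Linear molecule, 2 cuts → 3 fragments:
  1–67 → 67 bp
  68–116 → 49 bp
  117–200 → 84 bp
Sorted largest to smallest: 84, 67, 49 bp.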